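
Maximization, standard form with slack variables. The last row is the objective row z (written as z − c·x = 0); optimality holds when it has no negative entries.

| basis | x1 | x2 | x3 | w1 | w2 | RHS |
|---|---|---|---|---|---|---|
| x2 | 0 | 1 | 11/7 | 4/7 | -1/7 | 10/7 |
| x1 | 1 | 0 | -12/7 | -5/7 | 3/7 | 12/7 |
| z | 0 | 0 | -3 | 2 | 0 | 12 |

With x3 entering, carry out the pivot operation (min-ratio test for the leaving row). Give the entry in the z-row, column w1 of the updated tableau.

34/11

Ratio test on column x3 — row 1: (10/7)/(11/7) = 10/11; row 2: entry -12/7 ≤ 0. Minimum is 10/11 at row 1 (x2 leaves); pivot element 11/7.
Divide row 1 by 11/7; eliminate column x3 from the other rows.
z-row update in column w1: 2 − (-3)·(4/11) = 34/11.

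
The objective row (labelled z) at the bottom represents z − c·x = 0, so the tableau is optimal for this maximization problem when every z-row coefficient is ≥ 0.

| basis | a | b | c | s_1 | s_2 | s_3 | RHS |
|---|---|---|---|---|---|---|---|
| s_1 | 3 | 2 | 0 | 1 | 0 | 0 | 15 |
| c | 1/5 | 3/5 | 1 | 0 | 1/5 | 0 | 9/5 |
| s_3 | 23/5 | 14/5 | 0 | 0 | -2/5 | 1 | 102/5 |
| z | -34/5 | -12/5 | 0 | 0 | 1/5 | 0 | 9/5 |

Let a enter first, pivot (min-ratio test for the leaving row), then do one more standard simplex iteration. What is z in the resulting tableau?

Ratio test on column a — row 1: 15/3 = 5; row 2: (9/5)/(1/5) = 9; row 3: (102/5)/(23/5) = 102/23. Minimum is 102/23 at row 3 (s_3 leaves); pivot element 23/5.
Pivot on row 3; the z-row RHS becomes 9/5 − (-34/5)·(102/23) = 735/23.
Next entering variable (most negative z-row entry -9/23): s_2.
Ratio test on column s_2 — row 1: (39/23)/(6/23) = 13/2; row 2: (21/23)/(5/23) = 21/5; row 3: entry -2/23 ≤ 0. Minimum is 21/5 at row 2 (c leaves); pivot element 5/23.
After the second pivot the z-row RHS is 735/23 − (-9/23)·(21/5) = 168/5.

168/5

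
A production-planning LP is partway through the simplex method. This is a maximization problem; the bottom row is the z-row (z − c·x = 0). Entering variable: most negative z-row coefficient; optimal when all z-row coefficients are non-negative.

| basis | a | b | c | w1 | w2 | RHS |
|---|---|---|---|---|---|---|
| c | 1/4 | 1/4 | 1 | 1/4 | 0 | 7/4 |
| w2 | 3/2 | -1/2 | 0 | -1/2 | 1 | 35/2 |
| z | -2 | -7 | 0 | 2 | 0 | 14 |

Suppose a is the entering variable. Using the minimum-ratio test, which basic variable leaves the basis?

c

Column a entries and ratios — c: (7/4)/(1/4) = 7; w2: (35/2)/(3/2) = 35/3.
Smallest ratio is 7 in the row of c, so c leaves.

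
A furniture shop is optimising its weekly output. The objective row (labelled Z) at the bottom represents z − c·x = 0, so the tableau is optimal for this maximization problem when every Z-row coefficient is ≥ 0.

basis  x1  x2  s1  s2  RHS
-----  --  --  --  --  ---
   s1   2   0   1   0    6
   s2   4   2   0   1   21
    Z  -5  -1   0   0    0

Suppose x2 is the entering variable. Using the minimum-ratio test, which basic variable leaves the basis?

Column x2 entries and ratios — s1: 0 ≤ 0, skip; s2: 21/2 = 21/2.
Smallest ratio is 21/2 in the row of s2, so s2 leaves.

s2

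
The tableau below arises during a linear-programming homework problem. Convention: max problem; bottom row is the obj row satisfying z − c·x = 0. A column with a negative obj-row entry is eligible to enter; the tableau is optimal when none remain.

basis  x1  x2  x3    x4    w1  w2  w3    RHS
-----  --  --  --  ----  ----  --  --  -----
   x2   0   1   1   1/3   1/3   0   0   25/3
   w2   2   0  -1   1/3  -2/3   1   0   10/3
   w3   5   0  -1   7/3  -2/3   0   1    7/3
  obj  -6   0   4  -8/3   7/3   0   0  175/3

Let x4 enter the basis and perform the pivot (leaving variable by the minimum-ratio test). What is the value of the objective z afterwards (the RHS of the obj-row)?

Ratio test on column x4 — row 1: (25/3)/(1/3) = 25; row 2: (10/3)/(1/3) = 10; row 3: (7/3)/(7/3) = 1. Minimum is 1 at row 3 (w3 leaves); pivot element 7/3.
Pivot on row 3; the obj-row RHS becomes 175/3 − (-8/3)·1 = 61.

61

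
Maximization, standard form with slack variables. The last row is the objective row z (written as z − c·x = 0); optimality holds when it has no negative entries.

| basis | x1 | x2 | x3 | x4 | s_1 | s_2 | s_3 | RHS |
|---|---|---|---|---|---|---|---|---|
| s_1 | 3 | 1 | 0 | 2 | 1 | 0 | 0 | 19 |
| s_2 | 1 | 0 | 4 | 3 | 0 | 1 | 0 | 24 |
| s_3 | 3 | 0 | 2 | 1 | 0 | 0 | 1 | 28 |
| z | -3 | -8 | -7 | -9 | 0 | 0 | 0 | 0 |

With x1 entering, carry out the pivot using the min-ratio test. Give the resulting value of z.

19

Ratio test on column x1 — row 1: 19/3 = 19/3; row 2: 24/1 = 24; row 3: 28/3 = 28/3. Minimum is 19/3 at row 1 (s_1 leaves); pivot element 3.
Pivot on row 1; the z-row RHS becomes 0 − (-3)·(19/3) = 19.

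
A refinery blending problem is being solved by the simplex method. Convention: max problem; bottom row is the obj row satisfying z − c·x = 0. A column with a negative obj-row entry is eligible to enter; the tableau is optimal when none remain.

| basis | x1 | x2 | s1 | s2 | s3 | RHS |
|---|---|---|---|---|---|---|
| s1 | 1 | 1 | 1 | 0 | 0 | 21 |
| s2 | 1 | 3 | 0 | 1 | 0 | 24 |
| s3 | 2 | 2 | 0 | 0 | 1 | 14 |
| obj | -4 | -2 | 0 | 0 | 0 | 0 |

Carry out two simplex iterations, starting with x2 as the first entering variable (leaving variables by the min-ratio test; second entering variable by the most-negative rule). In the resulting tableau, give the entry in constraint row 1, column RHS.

14

Ratio test on column x2 — row 1: 21/1 = 21; row 2: 24/3 = 8; row 3: 14/2 = 7. Minimum is 7 at row 3 (s3 leaves); pivot element 2.
Divide row 3 by 2; eliminate column x2 from the other rows.
Second iteration: most negative obj-row entry is -2 in column x1, so x1 enters.
Ratio test on column x1 — row 1: entry 0 ≤ 0; row 2: entry -2 ≤ 0; row 3: 7/1 = 7. Minimum is 7 at row 3 (x2 leaves); pivot element 1.
Divide row 3 by 1; eliminate column x1 from the other rows.
After both pivots, the entry at constraint row 1, column RHS is 14.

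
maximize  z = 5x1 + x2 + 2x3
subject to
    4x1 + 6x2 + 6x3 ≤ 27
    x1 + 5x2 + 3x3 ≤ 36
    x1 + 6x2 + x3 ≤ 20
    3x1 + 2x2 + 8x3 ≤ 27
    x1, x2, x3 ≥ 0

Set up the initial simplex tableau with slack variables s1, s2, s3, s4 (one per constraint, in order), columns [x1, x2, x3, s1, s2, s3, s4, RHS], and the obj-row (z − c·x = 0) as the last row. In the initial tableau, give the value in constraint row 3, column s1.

0

Slack s1 belongs to constraint 1; its column is the unit vector e_1, so the entry in row 3 is 0.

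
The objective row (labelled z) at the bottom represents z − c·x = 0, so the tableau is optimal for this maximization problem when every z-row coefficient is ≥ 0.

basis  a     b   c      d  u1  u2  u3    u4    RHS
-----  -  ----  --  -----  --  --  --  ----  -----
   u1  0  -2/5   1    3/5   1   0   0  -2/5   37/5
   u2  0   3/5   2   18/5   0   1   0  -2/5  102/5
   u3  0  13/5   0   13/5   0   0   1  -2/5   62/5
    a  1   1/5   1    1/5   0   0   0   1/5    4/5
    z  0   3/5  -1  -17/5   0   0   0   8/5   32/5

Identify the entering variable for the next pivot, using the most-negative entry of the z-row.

Negative z-row entries: c: -1, d: -17/5.
The most negative is -17/5 in column d, so d enters.

d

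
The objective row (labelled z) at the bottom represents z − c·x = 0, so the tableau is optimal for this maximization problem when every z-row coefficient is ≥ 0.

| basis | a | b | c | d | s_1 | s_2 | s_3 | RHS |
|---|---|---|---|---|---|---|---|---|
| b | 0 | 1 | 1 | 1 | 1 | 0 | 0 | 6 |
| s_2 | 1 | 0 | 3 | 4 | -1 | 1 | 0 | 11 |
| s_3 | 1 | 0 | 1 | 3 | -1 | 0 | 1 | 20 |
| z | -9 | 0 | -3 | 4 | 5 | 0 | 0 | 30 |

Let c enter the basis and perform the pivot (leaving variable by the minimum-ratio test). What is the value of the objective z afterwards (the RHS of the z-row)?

Ratio test on column c — row 1: 6/1 = 6; row 2: 11/3 = 11/3; row 3: 20/1 = 20. Minimum is 11/3 at row 2 (s_2 leaves); pivot element 3.
Pivot on row 2; the z-row RHS becomes 30 − (-3)·(11/3) = 41.

41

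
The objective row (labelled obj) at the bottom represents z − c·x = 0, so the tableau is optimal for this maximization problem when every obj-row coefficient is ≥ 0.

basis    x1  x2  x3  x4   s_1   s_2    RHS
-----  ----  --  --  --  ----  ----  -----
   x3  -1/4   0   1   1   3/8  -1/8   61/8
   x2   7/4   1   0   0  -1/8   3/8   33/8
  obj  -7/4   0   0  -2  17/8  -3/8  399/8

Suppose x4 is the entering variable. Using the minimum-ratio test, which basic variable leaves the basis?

Column x4 entries and ratios — x3: (61/8)/1 = 61/8; x2: 0 ≤ 0, skip.
Smallest ratio is 61/8 in the row of x3, so x3 leaves.

x3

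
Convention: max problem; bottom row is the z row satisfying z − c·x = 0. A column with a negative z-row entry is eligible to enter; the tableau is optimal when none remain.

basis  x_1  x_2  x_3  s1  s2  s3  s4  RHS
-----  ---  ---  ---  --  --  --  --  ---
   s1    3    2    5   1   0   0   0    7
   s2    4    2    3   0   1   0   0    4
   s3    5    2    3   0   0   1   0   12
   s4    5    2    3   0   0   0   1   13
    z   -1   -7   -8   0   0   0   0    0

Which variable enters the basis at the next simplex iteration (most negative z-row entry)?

Negative z-row entries: x_1: -1, x_2: -7, x_3: -8.
The most negative is -8 in column x_3, so x_3 enters.

x_3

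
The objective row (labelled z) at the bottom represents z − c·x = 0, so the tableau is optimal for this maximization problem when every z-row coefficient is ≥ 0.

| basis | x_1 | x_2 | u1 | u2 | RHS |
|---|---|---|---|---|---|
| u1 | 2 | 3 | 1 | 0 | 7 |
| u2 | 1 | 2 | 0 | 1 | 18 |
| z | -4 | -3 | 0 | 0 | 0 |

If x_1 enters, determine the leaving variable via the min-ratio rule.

Column x_1 entries and ratios — u1: 7/2 = 7/2; u2: 18/1 = 18.
Smallest ratio is 7/2 in the row of u1, so u1 leaves.

u1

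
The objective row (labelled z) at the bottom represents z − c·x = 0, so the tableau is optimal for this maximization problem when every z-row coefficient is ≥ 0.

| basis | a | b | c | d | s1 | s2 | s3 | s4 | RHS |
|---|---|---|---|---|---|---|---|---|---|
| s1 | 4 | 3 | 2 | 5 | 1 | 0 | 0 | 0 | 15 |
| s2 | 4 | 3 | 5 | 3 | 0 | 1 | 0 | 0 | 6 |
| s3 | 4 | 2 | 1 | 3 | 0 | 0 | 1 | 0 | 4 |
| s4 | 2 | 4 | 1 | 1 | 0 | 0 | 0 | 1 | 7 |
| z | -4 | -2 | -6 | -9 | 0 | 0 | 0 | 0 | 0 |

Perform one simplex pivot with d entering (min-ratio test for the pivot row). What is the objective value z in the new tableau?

Ratio test on column d — row 1: 15/5 = 3; row 2: 6/3 = 2; row 3: 4/3 = 4/3; row 4: 7/1 = 7. Minimum is 4/3 at row 3 (s3 leaves); pivot element 3.
Pivot on row 3; the z-row RHS becomes 0 − (-9)·(4/3) = 12.

12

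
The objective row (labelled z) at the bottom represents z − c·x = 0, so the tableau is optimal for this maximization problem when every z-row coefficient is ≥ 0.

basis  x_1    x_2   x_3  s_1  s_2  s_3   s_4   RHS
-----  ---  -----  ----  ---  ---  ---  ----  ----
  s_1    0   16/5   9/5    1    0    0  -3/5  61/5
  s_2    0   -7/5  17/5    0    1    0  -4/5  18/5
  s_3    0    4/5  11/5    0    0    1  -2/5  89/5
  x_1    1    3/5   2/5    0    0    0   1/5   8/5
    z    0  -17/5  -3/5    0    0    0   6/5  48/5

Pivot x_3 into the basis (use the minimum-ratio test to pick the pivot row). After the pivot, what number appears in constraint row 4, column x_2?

Ratio test on column x_3 — row 1: (61/5)/(9/5) = 61/9; row 2: (18/5)/(17/5) = 18/17; row 3: (89/5)/(11/5) = 89/11; row 4: (8/5)/(2/5) = 4. Minimum is 18/17 at row 2 (s_2 leaves); pivot element 17/5.
Divide row 2 by 17/5; eliminate column x_3 from the other rows.
Row 4 update in column x_2: 3/5 − (2/5)·(-7/17) = 13/17.

13/17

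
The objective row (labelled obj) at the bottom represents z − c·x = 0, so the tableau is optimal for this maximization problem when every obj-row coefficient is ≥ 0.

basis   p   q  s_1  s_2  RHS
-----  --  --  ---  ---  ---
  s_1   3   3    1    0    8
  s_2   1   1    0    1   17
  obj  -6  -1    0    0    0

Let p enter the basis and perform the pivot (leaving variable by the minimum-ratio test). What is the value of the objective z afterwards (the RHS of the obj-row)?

16

Ratio test on column p — row 1: 8/3 = 8/3; row 2: 17/1 = 17. Minimum is 8/3 at row 1 (s_1 leaves); pivot element 3.
Pivot on row 1; the obj-row RHS becomes 0 − (-6)·(8/3) = 16.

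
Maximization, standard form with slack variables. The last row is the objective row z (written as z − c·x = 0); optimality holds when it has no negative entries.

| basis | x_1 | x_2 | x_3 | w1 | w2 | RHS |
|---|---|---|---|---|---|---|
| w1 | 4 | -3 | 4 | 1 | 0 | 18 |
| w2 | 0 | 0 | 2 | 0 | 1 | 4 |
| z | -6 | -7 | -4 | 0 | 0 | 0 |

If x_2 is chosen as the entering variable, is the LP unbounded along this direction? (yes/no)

Every constraint-row entry in column x_2 is ≤ 0, so increasing x_2 is unbounded.

yes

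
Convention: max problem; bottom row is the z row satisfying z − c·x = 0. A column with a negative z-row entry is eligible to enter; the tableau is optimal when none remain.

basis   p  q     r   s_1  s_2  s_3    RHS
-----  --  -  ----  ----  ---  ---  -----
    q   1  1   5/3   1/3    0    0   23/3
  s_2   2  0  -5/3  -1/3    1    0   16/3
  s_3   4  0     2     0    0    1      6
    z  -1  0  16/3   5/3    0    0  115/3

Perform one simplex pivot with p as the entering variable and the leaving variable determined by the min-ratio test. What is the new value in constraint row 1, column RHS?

37/6

Ratio test on column p — row 1: (23/3)/1 = 23/3; row 2: (16/3)/2 = 8/3; row 3: 6/4 = 3/2. Minimum is 3/2 at row 3 (s_3 leaves); pivot element 4.
Divide row 3 by 4; eliminate column p from the other rows.
Row 1 update in column RHS: 23/3 − 1·(3/2) = 37/6.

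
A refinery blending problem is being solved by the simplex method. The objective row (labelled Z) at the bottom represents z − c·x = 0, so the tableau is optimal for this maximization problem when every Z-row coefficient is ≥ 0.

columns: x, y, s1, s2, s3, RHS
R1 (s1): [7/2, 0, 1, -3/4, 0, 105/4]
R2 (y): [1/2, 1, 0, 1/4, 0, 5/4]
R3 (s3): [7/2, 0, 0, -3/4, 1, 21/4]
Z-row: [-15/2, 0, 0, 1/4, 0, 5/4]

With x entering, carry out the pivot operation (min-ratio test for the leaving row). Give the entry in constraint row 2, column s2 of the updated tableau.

Ratio test on column x — row 1: (105/4)/(7/2) = 15/2; row 2: (5/4)/(1/2) = 5/2; row 3: (21/4)/(7/2) = 3/2. Minimum is 3/2 at row 3 (s3 leaves); pivot element 7/2.
Divide row 3 by 7/2; eliminate column x from the other rows.
Row 2 update in column s2: 1/4 − (1/2)·(-3/14) = 5/14.

5/14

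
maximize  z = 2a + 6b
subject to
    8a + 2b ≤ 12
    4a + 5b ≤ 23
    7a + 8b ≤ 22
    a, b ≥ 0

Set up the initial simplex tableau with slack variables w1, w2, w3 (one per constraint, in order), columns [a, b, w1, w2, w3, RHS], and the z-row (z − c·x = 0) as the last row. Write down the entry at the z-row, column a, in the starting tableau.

The z-row carries the negated objective coefficients: the a entry is -2.

-2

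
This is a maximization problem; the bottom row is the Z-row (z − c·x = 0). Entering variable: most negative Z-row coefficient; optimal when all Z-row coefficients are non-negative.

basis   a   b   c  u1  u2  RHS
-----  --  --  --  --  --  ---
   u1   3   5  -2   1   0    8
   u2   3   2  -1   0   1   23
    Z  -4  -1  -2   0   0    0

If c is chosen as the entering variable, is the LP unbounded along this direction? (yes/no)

Every constraint-row entry in column c is ≤ 0, so increasing c is unbounded.

yes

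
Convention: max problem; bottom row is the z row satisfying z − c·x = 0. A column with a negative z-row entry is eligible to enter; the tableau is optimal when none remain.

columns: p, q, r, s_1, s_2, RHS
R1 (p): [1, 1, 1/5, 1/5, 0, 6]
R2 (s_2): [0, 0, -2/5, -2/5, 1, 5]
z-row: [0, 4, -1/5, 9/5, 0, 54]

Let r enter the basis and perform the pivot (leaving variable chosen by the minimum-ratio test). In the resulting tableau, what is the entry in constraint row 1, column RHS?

Ratio test on column r — row 1: 6/(1/5) = 30; row 2: entry -2/5 ≤ 0. Minimum is 30 at row 1 (p leaves); pivot element 1/5.
Divide row 1 by 1/5; eliminate column r from the other rows.
In the new row 1, the RHS entry is the old entry divided by the pivot: 6/(1/5) = 30.

30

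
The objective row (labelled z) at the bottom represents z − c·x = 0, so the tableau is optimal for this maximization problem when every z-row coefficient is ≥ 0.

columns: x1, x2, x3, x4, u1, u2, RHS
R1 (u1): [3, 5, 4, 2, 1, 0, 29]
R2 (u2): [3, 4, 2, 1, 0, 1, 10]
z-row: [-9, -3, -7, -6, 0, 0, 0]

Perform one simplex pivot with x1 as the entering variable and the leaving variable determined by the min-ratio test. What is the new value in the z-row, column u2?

Ratio test on column x1 — row 1: 29/3 = 29/3; row 2: 10/3 = 10/3. Minimum is 10/3 at row 2 (u2 leaves); pivot element 3.
Divide row 2 by 3; eliminate column x1 from the other rows.
z-row update in column u2: 0 − (-9)·(1/3) = 3.

3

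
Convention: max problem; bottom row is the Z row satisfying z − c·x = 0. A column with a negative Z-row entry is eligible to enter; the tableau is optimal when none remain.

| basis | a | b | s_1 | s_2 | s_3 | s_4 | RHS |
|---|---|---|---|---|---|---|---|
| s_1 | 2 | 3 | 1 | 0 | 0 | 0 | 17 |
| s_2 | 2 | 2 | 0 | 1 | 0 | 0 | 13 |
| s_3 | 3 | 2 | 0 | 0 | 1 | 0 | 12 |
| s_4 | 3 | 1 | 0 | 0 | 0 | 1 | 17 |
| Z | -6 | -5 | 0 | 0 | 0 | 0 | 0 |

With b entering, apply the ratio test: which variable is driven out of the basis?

Column b entries and ratios — s_1: 17/3 = 17/3; s_2: 13/2 = 13/2; s_3: 12/2 = 6; s_4: 17/1 = 17.
Smallest ratio is 17/3 in the row of s_1, so s_1 leaves.

s_1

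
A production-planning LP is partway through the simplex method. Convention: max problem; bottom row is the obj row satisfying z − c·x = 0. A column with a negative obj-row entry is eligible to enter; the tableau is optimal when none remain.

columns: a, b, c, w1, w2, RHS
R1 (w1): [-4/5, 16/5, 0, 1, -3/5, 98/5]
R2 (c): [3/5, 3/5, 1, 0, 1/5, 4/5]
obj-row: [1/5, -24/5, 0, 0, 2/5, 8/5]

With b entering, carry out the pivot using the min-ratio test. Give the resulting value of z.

8

Ratio test on column b — row 1: (98/5)/(16/5) = 49/8; row 2: (4/5)/(3/5) = 4/3. Minimum is 4/3 at row 2 (c leaves); pivot element 3/5.
Pivot on row 2; the obj-row RHS becomes 8/5 − (-24/5)·(4/3) = 8.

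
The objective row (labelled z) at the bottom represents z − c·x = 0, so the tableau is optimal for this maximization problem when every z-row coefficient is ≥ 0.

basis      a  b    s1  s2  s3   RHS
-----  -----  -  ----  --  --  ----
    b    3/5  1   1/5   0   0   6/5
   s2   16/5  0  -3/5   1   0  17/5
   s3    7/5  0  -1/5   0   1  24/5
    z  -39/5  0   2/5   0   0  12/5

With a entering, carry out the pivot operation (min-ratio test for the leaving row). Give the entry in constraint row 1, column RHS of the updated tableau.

9/16

Ratio test on column a — row 1: (6/5)/(3/5) = 2; row 2: (17/5)/(16/5) = 17/16; row 3: (24/5)/(7/5) = 24/7. Minimum is 17/16 at row 2 (s2 leaves); pivot element 16/5.
Divide row 2 by 16/5; eliminate column a from the other rows.
Row 1 update in column RHS: 6/5 − (3/5)·(17/16) = 9/16.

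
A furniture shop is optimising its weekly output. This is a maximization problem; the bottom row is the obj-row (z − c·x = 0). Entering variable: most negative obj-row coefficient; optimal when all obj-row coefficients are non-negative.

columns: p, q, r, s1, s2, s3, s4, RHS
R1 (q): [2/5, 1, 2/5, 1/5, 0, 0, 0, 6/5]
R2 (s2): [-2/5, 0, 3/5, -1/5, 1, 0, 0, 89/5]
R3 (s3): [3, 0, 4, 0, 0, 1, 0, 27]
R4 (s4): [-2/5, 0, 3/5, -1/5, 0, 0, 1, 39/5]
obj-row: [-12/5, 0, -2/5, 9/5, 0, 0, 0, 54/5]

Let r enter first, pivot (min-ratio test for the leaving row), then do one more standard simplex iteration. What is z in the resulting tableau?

Ratio test on column r — row 1: (6/5)/(2/5) = 3; row 2: (89/5)/(3/5) = 89/3; row 3: 27/4 = 27/4; row 4: (39/5)/(3/5) = 13. Minimum is 3 at row 1 (q leaves); pivot element 2/5.
Pivot on row 1; the obj-row RHS becomes 54/5 − (-2/5)·3 = 12.
Next entering variable (most negative obj-row entry -2): p.
Ratio test on column p — row 1: 3/1 = 3; row 2: entry -1 ≤ 0; row 3: entry -1 ≤ 0; row 4: entry -1 ≤ 0. Minimum is 3 at row 1 (r leaves); pivot element 1.
After the second pivot the obj-row RHS is 12 − (-2)·3 = 18.

18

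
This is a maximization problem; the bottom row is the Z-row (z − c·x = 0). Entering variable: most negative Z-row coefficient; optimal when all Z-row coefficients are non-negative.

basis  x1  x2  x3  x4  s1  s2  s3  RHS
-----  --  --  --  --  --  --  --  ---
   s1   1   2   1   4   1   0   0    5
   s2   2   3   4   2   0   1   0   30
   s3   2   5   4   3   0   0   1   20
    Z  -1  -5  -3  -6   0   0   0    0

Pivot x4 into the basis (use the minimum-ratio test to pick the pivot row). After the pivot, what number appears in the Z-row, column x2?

-2

Ratio test on column x4 — row 1: 5/4 = 5/4; row 2: 30/2 = 15; row 3: 20/3 = 20/3. Minimum is 5/4 at row 1 (s1 leaves); pivot element 4.
Divide row 1 by 4; eliminate column x4 from the other rows.
Z-row update in column x2: -5 − (-6)·(1/2) = -2.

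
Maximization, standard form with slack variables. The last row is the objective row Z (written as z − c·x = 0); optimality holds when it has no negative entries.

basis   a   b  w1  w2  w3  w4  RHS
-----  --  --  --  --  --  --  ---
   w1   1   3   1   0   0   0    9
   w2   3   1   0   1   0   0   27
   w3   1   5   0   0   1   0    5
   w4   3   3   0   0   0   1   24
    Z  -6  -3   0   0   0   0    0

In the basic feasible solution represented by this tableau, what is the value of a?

0

a is not in the basis, so in the current basic feasible solution a = 0.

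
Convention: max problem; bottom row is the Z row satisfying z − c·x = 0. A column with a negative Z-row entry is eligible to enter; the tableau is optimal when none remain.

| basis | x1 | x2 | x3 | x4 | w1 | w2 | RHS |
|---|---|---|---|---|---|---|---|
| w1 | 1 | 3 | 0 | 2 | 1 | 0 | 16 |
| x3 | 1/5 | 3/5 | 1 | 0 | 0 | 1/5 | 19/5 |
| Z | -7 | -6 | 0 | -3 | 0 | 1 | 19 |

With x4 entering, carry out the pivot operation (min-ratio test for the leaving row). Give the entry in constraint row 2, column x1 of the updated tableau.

Ratio test on column x4 — row 1: 16/2 = 8; row 2: entry 0 ≤ 0. Minimum is 8 at row 1 (w1 leaves); pivot element 2.
Divide row 1 by 2; eliminate column x4 from the other rows.
Row 2 update in column x1: 1/5 − 0·(1/2) = 1/5.

1/5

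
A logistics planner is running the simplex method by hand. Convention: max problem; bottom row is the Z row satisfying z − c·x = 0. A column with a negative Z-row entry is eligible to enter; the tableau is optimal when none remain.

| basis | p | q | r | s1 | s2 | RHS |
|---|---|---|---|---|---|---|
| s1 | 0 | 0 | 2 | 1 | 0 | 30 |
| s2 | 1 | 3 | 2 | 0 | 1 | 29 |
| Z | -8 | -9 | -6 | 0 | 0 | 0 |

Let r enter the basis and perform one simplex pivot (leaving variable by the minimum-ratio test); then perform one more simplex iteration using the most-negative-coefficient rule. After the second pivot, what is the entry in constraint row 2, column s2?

1

Ratio test on column r — row 1: 30/2 = 15; row 2: 29/2 = 29/2. Minimum is 29/2 at row 2 (s2 leaves); pivot element 2.
Divide row 2 by 2; eliminate column r from the other rows.
Second iteration: most negative Z-row entry is -5 in column p, so p enters.
Ratio test on column p — row 1: entry -1 ≤ 0; row 2: (29/2)/(1/2) = 29. Minimum is 29 at row 2 (r leaves); pivot element 1/2.
Divide row 2 by 1/2; eliminate column p from the other rows.
After both pivots, the entry at constraint row 2, column s2 is 1.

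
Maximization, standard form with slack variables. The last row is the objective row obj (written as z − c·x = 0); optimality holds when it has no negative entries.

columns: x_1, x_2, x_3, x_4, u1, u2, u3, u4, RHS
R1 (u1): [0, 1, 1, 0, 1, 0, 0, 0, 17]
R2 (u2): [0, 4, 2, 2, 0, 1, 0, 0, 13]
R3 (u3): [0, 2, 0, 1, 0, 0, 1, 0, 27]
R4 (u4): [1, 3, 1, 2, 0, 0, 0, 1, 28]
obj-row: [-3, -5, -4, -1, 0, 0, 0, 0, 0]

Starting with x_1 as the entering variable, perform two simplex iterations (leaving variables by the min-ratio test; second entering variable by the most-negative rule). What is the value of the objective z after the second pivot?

Ratio test on column x_1 — row 1: entry 0 ≤ 0; row 2: entry 0 ≤ 0; row 3: entry 0 ≤ 0; row 4: 28/1 = 28. Minimum is 28 at row 4 (u4 leaves); pivot element 1.
Pivot on row 4; the obj-row RHS becomes 0 − (-3)·28 = 84.
Next entering variable (most negative obj-row entry -1): x_3.
Ratio test on column x_3 — row 1: 17/1 = 17; row 2: 13/2 = 13/2; row 3: entry 0 ≤ 0; row 4: 28/1 = 28. Minimum is 13/2 at row 2 (u2 leaves); pivot element 2.
After the second pivot the obj-row RHS is 84 − (-1)·(13/2) = 181/2.

181/2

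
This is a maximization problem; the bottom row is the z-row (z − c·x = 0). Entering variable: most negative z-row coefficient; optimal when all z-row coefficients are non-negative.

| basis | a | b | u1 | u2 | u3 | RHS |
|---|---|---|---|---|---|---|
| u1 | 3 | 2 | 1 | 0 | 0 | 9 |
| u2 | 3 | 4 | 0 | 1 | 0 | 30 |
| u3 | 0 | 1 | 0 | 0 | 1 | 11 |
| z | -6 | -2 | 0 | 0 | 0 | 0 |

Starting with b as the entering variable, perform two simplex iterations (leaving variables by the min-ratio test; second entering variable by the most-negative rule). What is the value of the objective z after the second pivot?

Ratio test on column b — row 1: 9/2 = 9/2; row 2: 30/4 = 15/2; row 3: 11/1 = 11. Minimum is 9/2 at row 1 (u1 leaves); pivot element 2.
Pivot on row 1; the z-row RHS becomes 0 − (-2)·(9/2) = 9.
Next entering variable (most negative z-row entry -3): a.
Ratio test on column a — row 1: (9/2)/(3/2) = 3; row 2: entry -3 ≤ 0; row 3: entry -3/2 ≤ 0. Minimum is 3 at row 1 (b leaves); pivot element 3/2.
After the second pivot the z-row RHS is 9 − (-3)·3 = 18.

18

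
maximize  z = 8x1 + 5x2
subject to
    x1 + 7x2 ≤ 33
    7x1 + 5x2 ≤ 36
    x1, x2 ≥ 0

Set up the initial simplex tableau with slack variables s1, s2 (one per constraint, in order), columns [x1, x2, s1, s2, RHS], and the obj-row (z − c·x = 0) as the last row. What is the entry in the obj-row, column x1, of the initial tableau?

-8

The obj-row carries the negated objective coefficients: the x1 entry is -8.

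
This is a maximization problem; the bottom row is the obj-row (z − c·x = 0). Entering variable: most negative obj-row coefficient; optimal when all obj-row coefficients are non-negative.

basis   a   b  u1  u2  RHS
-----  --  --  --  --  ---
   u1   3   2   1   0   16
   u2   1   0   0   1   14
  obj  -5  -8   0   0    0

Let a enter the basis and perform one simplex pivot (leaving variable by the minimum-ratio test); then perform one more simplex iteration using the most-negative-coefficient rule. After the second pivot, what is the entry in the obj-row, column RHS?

Ratio test on column a — row 1: 16/3 = 16/3; row 2: 14/1 = 14. Minimum is 16/3 at row 1 (u1 leaves); pivot element 3.
Divide row 1 by 3; eliminate column a from the other rows.
Second iteration: most negative obj-row entry is -14/3 in column b, so b enters.
Ratio test on column b — row 1: (16/3)/(2/3) = 8; row 2: entry -2/3 ≤ 0. Minimum is 8 at row 1 (a leaves); pivot element 2/3.
Divide row 1 by 2/3; eliminate column b from the other rows.
After both pivots, the entry at the obj-row, column RHS is 64.

64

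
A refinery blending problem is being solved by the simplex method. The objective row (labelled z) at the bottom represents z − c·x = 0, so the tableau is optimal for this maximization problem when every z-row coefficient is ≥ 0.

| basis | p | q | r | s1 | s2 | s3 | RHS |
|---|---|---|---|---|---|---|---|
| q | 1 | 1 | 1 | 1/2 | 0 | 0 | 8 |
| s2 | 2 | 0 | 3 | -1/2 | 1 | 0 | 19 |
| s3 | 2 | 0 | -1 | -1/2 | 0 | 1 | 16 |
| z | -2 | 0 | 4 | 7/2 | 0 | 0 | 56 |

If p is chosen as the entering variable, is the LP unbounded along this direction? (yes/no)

Column p has positive entries in row(s) 1, 2, 3, so the ratio test bounds it — not unbounded.

no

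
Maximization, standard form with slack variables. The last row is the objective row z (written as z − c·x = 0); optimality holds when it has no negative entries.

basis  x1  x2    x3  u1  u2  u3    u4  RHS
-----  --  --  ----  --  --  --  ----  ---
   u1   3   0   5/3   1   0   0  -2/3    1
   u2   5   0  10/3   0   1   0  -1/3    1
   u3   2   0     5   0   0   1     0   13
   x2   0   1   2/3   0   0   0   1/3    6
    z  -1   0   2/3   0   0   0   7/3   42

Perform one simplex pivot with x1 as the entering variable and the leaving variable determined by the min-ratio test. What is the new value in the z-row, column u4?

34/15

Ratio test on column x1 — row 1: 1/3 = 1/3; row 2: 1/5 = 1/5; row 3: 13/2 = 13/2; row 4: entry 0 ≤ 0. Minimum is 1/5 at row 2 (u2 leaves); pivot element 5.
Divide row 2 by 5; eliminate column x1 from the other rows.
z-row update in column u4: 7/3 − (-1)·(-1/15) = 34/15.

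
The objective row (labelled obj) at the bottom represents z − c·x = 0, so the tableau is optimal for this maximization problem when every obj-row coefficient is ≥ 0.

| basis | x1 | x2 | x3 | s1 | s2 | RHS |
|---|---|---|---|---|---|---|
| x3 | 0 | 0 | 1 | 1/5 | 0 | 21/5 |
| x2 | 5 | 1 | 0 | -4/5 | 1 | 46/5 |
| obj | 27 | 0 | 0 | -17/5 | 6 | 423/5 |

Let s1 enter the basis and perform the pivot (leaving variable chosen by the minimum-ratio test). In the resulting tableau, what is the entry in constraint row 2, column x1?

5

Ratio test on column s1 — row 1: (21/5)/(1/5) = 21; row 2: entry -4/5 ≤ 0. Minimum is 21 at row 1 (x3 leaves); pivot element 1/5.
Divide row 1 by 1/5; eliminate column s1 from the other rows.
Row 2 update in column x1: 5 − (-4/5)·0 = 5.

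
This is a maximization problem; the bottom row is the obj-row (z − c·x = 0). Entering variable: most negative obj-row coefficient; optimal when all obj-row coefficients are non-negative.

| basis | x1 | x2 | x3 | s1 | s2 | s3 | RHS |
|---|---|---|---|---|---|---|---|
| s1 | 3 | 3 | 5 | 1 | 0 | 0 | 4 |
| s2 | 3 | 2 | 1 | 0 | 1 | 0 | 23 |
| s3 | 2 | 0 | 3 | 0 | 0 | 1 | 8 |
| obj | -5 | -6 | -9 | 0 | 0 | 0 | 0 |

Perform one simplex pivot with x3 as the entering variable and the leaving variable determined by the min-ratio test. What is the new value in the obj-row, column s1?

9/5

Ratio test on column x3 — row 1: 4/5 = 4/5; row 2: 23/1 = 23; row 3: 8/3 = 8/3. Minimum is 4/5 at row 1 (s1 leaves); pivot element 5.
Divide row 1 by 5; eliminate column x3 from the other rows.
obj-row update in column s1: 0 − (-9)·(1/5) = 9/5.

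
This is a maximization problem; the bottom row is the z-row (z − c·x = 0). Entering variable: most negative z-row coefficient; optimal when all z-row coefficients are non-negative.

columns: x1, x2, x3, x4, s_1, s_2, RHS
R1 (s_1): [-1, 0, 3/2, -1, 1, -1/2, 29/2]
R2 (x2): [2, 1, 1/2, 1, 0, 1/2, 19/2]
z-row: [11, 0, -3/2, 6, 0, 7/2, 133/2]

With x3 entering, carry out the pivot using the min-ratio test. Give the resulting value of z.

81

Ratio test on column x3 — row 1: (29/2)/(3/2) = 29/3; row 2: (19/2)/(1/2) = 19. Minimum is 29/3 at row 1 (s_1 leaves); pivot element 3/2.
Pivot on row 1; the z-row RHS becomes 133/2 − (-3/2)·(29/3) = 81.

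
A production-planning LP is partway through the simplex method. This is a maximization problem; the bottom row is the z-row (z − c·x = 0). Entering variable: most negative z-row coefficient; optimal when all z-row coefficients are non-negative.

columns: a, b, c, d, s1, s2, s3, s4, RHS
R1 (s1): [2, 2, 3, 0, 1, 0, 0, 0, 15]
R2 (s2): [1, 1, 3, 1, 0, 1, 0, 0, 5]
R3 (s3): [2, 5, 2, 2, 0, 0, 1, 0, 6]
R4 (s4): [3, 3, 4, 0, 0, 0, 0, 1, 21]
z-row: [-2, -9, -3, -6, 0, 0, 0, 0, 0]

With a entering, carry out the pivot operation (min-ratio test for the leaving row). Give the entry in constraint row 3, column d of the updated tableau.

Ratio test on column a — row 1: 15/2 = 15/2; row 2: 5/1 = 5; row 3: 6/2 = 3; row 4: 21/3 = 7. Minimum is 3 at row 3 (s3 leaves); pivot element 2.
Divide row 3 by 2; eliminate column a from the other rows.
In the new row 3, the d entry is the old entry divided by the pivot: 2/2 = 1.

1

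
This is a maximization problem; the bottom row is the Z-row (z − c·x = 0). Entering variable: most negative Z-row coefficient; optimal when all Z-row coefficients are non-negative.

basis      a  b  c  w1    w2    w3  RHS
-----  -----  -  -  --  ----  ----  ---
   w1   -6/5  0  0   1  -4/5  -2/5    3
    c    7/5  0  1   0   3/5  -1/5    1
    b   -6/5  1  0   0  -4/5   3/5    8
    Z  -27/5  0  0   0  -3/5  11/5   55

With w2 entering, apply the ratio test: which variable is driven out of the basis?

Column w2 entries and ratios — w1: -4/5 ≤ 0, skip; c: 1/(3/5) = 5/3; b: -4/5 ≤ 0, skip.
Smallest ratio is 5/3 in the row of c, so c leaves.

c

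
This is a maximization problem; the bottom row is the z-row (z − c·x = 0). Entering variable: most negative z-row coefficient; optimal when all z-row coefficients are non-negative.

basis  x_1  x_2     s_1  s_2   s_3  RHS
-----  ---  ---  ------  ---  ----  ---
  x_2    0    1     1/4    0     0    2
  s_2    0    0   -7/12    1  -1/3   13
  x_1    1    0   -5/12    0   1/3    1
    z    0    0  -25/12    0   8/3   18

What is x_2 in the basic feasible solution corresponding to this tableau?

2

x_2 is basic (row 1); its value is the RHS of that row, 2.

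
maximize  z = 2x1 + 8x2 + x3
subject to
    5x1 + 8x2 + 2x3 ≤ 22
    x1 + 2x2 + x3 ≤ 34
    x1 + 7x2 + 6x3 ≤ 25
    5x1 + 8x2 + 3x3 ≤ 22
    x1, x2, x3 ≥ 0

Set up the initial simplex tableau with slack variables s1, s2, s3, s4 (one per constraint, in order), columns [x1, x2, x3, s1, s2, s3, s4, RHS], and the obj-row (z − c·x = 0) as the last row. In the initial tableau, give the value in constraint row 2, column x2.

Constraint 2 has coefficient 2 on x2.

2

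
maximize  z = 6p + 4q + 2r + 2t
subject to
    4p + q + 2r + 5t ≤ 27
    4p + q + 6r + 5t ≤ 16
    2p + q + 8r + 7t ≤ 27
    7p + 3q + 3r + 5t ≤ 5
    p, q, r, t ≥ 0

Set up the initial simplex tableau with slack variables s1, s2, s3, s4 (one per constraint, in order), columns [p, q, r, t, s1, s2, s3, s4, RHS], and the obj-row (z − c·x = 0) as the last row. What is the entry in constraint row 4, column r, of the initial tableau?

Constraint 4 has coefficient 3 on r.

3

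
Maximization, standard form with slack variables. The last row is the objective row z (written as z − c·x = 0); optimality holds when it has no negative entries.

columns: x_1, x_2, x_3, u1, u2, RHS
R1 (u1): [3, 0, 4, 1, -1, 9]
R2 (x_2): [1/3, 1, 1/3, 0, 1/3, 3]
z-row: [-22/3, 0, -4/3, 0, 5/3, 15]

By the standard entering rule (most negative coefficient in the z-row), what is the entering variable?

x_1

Negative z-row entries: x_1: -22/3, x_3: -4/3.
The most negative is -22/3 in column x_1, so x_1 enters.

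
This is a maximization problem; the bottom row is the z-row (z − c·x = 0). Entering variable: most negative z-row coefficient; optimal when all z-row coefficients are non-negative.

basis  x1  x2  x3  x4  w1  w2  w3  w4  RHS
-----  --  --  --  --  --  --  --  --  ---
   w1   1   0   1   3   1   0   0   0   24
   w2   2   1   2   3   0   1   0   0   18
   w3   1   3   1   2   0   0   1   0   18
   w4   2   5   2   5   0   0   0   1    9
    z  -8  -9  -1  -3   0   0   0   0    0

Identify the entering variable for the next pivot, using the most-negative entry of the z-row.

Negative z-row entries: x1: -8, x2: -9, x3: -1, x4: -3.
The most negative is -9 in column x2, so x2 enters.

x2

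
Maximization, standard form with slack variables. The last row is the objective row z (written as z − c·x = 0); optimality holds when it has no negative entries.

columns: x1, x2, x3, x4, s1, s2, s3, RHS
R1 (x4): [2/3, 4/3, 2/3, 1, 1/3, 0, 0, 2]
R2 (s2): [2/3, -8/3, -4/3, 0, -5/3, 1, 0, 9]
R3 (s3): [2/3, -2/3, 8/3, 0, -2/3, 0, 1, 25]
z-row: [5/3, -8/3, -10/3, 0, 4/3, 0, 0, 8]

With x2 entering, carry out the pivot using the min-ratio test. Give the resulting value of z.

Ratio test on column x2 — row 1: 2/(4/3) = 3/2; row 2: entry -8/3 ≤ 0; row 3: entry -2/3 ≤ 0. Minimum is 3/2 at row 1 (x4 leaves); pivot element 4/3.
Pivot on row 1; the z-row RHS becomes 8 − (-8/3)·(3/2) = 12.

12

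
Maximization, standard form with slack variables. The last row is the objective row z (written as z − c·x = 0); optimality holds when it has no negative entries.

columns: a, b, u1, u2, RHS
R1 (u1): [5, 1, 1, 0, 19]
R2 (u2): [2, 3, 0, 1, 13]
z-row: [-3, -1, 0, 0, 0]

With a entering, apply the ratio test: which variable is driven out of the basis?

u1

Column a entries and ratios — u1: 19/5 = 19/5; u2: 13/2 = 13/2.
Smallest ratio is 19/5 in the row of u1, so u1 leaves.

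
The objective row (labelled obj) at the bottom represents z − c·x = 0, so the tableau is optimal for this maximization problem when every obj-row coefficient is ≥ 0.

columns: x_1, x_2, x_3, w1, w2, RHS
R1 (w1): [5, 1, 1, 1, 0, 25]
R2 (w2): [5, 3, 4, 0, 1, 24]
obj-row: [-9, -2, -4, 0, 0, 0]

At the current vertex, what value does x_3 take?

x_3 is not in the basis, so in the current basic feasible solution x_3 = 0.

0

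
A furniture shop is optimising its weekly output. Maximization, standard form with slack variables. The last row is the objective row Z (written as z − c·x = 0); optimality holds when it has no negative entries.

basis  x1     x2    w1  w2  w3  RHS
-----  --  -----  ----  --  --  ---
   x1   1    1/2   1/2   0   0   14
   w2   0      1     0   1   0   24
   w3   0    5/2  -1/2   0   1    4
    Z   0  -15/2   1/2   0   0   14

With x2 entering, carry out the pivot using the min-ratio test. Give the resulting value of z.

Ratio test on column x2 — row 1: 14/(1/2) = 28; row 2: 24/1 = 24; row 3: 4/(5/2) = 8/5. Minimum is 8/5 at row 3 (w3 leaves); pivot element 5/2.
Pivot on row 3; the Z-row RHS becomes 14 − (-15/2)·(8/5) = 26.

26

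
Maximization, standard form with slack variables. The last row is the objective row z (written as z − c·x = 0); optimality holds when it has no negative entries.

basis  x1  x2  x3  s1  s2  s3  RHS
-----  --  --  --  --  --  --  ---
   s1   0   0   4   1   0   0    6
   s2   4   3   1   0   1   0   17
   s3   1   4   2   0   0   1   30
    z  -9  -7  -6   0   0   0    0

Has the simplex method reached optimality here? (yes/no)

The z-row has a negative entry -9 in column x1, so it is not optimal.

no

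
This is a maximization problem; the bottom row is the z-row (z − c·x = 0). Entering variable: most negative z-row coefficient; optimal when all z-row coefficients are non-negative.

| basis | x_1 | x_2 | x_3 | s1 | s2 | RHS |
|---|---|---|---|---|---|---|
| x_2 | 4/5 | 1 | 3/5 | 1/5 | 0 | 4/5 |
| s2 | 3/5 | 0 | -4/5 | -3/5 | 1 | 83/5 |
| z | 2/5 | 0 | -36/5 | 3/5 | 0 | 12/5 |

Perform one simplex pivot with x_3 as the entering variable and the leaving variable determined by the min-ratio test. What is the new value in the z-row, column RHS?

12

Ratio test on column x_3 — row 1: (4/5)/(3/5) = 4/3; row 2: entry -4/5 ≤ 0. Minimum is 4/3 at row 1 (x_2 leaves); pivot element 3/5.
Divide row 1 by 3/5; eliminate column x_3 from the other rows.
z-row update in column RHS: 12/5 − (-36/5)·(4/3) = 12.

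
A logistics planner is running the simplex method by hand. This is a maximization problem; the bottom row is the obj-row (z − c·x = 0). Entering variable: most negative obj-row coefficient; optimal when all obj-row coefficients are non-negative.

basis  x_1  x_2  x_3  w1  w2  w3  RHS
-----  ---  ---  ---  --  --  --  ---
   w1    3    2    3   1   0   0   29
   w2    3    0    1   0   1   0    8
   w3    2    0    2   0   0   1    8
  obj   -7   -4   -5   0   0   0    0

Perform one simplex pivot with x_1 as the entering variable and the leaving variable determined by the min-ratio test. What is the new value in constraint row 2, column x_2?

Ratio test on column x_1 — row 1: 29/3 = 29/3; row 2: 8/3 = 8/3; row 3: 8/2 = 4. Minimum is 8/3 at row 2 (w2 leaves); pivot element 3.
Divide row 2 by 3; eliminate column x_1 from the other rows.
In the new row 2, the x_2 entry is the old entry divided by the pivot: 0/3 = 0.

0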